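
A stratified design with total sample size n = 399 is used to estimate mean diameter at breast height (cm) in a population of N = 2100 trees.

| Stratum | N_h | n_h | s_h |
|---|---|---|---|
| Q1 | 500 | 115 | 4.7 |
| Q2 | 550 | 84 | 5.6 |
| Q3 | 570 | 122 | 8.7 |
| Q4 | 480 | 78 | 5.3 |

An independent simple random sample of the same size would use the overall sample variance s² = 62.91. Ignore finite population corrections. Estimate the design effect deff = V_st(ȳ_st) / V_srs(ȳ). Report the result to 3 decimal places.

deff ≈ 0.641

V̂(ȳ_st) = Σ W_h² s_h²/n_h, with W_h = N_h/N and N = 2100:
  stratum Q1: (500/2100)²·4.7²/115 = 0.0108893
  stratum Q2: (550/2100)²·5.6²/84 = 0.0256085
  stratum Q3: (570/2100)²·8.7²/122 = 0.0457077
  stratum Q4: (480/2100)²·5.3²/78 = 0.0188149
V_st = 0.10102
V_srs = s²/n = 62.91/399 = 0.157669
deff = V_st / V_srs = 0.10102/0.157669 = 0.6407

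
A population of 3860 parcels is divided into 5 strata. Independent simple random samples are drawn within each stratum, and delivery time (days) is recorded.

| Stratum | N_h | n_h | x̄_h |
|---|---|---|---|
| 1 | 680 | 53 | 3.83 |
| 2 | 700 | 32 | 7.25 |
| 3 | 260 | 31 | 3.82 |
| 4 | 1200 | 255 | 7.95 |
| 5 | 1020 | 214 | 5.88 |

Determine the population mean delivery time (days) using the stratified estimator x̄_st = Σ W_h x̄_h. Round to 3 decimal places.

N = Σ N_h = 3860. Stratum weights W_h = N_h/N.
x̄_st = (680·3.83 + 700·7.25 + 260·3.82 + 1200·7.95 + 1020·5.88) / 3860 = 6.27207

x̄_st ≈ 6.272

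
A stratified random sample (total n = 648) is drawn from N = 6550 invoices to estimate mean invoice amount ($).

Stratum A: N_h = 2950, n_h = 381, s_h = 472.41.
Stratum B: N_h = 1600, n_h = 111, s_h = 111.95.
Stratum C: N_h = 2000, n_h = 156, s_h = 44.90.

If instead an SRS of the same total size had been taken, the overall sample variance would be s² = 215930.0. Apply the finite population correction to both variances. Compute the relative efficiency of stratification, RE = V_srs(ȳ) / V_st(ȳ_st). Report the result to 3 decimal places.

V̂(ȳ_st) = Σ W_h² (1 − n_h/N_h) s_h²/n_h, with W_h = N_h/N and N = 6550:
  stratum A: (2950/6550)²·(1 − 381/2950)·472.41²/381 = 103.471
  stratum B: (1600/6550)²·(1 − 111/1600)·111.95²/111 = 6.26985
  stratum C: (2000/6550)²·(1 − 156/2000)·44.90²/156 = 1.1109
V_st = 110.851
V_srs = (1 − 648/6550)·215930.0/648 = 300.259
Relative efficiency = V_srs / V_st = 300.259/110.851 = 2.7087

RE ≈ 2.709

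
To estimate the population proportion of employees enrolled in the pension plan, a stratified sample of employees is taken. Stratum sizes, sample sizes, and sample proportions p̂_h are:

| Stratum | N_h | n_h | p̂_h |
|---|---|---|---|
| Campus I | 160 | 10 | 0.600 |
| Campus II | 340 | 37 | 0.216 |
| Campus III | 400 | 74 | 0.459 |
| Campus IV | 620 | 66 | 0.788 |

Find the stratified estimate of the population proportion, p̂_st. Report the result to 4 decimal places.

N = 1520; stratum weights W_h = N_h/N.
p̂_st = Σ W_h p̂_h = (160·0.600 + 340·0.216 + 400·0.459 + 620·0.788)/1520 = 0.55368

p̂_st ≈ 0.5537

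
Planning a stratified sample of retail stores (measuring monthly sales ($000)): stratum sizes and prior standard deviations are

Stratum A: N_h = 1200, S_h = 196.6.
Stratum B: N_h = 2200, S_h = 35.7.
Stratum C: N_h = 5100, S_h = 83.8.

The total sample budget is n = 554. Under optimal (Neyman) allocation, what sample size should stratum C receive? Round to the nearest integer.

Neyman allocation: n_h = n · N_h S_h / Σ N_i S_i, with n = 554.
  stratum A: N_h·S_h = 1200·196.6 = 235920.00
  stratum B: N_h·S_h = 2200·35.7 = 78540.00
  stratum C: N_h·S_h = 5100·83.8 = 427380.00
Σ N_h S_h = 741840.00
n for stratum C = 554·427380.00/741840.00 = 319.164 → 319

319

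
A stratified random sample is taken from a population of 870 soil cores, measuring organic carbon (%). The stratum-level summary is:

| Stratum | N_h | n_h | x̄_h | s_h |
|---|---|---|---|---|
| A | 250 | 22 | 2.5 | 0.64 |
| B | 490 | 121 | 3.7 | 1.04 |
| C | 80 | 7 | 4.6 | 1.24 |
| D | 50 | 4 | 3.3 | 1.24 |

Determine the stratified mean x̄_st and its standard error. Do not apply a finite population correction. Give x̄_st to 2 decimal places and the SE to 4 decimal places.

x̄_st = Σ W_h x̄_h = (250·2.5 + 490·3.7 + 80·4.6 + 50·3.3)/870 = 3.41494
V̂(x̄_st) = Σ W_h² s_h²/n_h, with W_h = N_h/N and N = 870:
  stratum A: (250/870)²·0.64²/22 = 0.00153737
  stratum B: (490/870)²·1.04²/121 = 0.00283553
  stratum C: (80/870)²·1.24²/7 = 0.00185732
  stratum D: (50/870)²·1.24²/4 = 0.00126965
V̂(x̄_st) = 0.00749988
SE(x̄_st) = √0.00749988 = 0.0866018

x̄_st ≈ 3.41, SE ≈ 0.0866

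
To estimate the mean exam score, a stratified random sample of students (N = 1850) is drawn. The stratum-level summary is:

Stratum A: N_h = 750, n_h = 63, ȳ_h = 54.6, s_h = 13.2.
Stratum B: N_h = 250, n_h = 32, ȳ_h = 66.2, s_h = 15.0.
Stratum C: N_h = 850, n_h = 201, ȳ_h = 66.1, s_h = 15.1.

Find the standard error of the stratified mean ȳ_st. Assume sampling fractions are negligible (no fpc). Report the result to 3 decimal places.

V̂(ȳ_st) = Σ W_h² s_h²/n_h, with W_h = N_h/N and N = 1850:
  stratum A: (750/1850)²·13.2²/63 = 0.454555
  stratum B: (250/1850)²·15.0²/32 = 0.128401
  stratum C: (850/1850)²·15.1²/201 = 0.239471
V̂(ȳ_st) = 0.822427
SE(ȳ_st) = √0.822427 = 0.906877

SE(ȳ_st) ≈ 0.907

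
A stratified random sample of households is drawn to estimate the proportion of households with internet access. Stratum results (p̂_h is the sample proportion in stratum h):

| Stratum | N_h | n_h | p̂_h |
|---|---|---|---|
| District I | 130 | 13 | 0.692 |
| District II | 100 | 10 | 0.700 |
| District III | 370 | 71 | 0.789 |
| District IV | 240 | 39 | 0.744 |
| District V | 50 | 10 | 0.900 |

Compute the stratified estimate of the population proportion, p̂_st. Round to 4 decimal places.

p̂_st ≈ 0.7589

N = 890; stratum weights W_h = N_h/N.
p̂_st = Σ W_h p̂_h = (130·0.692 + 100·0.700 + 370·0.789 + 240·0.744 + 50·0.900)/890 = 0.75893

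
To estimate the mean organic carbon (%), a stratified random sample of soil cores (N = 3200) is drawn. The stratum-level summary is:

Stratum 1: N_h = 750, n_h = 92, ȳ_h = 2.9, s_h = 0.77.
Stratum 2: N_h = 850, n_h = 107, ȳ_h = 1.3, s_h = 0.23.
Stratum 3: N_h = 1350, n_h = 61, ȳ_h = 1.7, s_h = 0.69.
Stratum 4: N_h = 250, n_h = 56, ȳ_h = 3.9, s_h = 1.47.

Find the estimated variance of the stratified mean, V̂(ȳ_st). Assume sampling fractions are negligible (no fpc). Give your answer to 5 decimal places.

V̂(ȳ_st) ≈ 0.00201

V̂(ȳ_st) = Σ W_h² s_h²/n_h, with W_h = N_h/N and N = 3200:
  stratum 1: (750/3200)²·0.77²/92 = 0.000354011
  stratum 2: (850/3200)²·0.23²/107 = 3.48827e-05
  stratum 3: (1350/3200)²·0.69²/61 = 0.00138911
  stratum 4: (250/3200)²·1.47²/56 = 0.000235519
V̂(ȳ_st) = 0.00201352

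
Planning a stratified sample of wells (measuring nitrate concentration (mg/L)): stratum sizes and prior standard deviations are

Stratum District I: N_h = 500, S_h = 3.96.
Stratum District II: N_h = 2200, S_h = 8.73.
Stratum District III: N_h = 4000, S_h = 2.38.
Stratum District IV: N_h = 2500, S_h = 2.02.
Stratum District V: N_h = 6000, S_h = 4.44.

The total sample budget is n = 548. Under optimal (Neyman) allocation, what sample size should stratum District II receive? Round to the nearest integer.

169

Neyman allocation: n_h = n · N_h S_h / Σ N_i S_i, with n = 548.
  stratum District I: N_h·S_h = 500·3.96 = 1980.00
  stratum District II: N_h·S_h = 2200·8.73 = 19206.00
  stratum District III: N_h·S_h = 4000·2.38 = 9520.00
  stratum District IV: N_h·S_h = 2500·2.02 = 5050.00
  stratum District V: N_h·S_h = 6000·4.44 = 26640.00
Σ N_h S_h = 62396.00
n for stratum District II = 548·19206.00/62396.00 = 168.679 → 169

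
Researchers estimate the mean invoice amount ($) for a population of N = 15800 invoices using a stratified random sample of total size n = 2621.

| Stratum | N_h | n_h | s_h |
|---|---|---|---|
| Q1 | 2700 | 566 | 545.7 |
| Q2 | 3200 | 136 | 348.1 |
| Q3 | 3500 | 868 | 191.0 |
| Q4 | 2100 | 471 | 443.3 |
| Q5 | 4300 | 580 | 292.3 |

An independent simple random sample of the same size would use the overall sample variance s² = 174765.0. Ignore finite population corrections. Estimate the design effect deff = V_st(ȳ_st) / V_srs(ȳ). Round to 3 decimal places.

deff ≈ 1.084

V̂(ȳ_st) = Σ W_h² s_h²/n_h, with W_h = N_h/N and N = 15800:
  stratum Q1: (2700/15800)²·545.7²/566 = 15.364
  stratum Q2: (3200/15800)²·348.1²/136 = 36.5473
  stratum Q3: (3500/15800)²·191.0²/868 = 2.06238
  stratum Q4: (2100/15800)²·443.3²/471 = 7.37053
  stratum Q5: (4300/15800)²·292.3²/580 = 10.9107
V_st = 72.2549
V_srs = s²/n = 174765.0/2621 = 66.6787
deff = V_st / V_srs = 72.2549/66.6787 = 1.0836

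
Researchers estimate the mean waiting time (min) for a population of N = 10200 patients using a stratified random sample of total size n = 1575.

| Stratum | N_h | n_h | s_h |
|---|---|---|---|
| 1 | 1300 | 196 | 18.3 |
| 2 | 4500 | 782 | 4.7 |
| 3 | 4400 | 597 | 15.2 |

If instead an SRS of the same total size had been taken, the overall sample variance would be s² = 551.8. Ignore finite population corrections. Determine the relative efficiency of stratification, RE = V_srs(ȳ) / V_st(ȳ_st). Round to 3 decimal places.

RE ≈ 3.328

V̂(ȳ_st) = Σ W_h² s_h²/n_h, with W_h = N_h/N and N = 10200:
  stratum 1: (1300/10200)²·18.3²/196 = 0.0277544
  stratum 2: (4500/10200)²·4.7²/782 = 0.00549811
  stratum 3: (4400/10200)²·15.2²/597 = 0.0720142
V_st = 0.105267
V_srs = s²/n = 551.8/1575 = 0.350349
Relative efficiency = V_srs / V_st = 0.350349/0.105267 = 3.3282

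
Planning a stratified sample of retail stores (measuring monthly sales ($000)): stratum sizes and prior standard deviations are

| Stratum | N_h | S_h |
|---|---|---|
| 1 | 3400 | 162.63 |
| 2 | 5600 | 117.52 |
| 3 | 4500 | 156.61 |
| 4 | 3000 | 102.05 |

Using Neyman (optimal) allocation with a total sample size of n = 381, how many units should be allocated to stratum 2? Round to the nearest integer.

Neyman allocation: n_h = n · N_h S_h / Σ N_i S_i, with n = 381.
  stratum 1: N_h·S_h = 3400·162.63 = 552942.00
  stratum 2: N_h·S_h = 5600·117.52 = 658112.00
  stratum 3: N_h·S_h = 4500·156.61 = 704745.00
  stratum 4: N_h·S_h = 3000·102.05 = 306150.00
Σ N_h S_h = 2221949.00
n for stratum 2 = 381·658112.00/2221949.00 = 112.847 → 113

113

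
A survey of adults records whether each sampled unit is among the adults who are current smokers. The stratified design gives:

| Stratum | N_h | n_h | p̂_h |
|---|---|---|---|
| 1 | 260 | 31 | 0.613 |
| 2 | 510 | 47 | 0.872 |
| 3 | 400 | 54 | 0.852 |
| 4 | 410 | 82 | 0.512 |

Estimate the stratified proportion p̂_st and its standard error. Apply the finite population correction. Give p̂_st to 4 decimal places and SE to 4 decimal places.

N = 1580; stratum weights W_h = N_h/N.
p̂_st = Σ W_h p̂_h = (260·0.613 + 510·0.872 + 400·0.852 + 410·0.512)/1580 = 0.73090
V̂(p̂_st) = Σ W_h² (1 − n_h/N_h) p̂_h(1−p̂_h)/(n_h−1):
  stratum 1: (260/1580)²·(1 − 31/260)·0.613·0.387/30 = 0.000188601
  stratum 2: (510/1580)²·(1 − 47/510)·0.872·0.128/46 = 0.000229512
  stratum 3: (400/1580)²·(1 − 54/400)·0.852·0.148/53 = 0.000131901
  stratum 4: (410/1580)²·(1 − 82/410)·0.512·0.488/81 = 0.000166168
V̂(p̂_st) = 0.000716183; SE = √V̂ = 0.0267616

p̂_st ≈ 0.7309, SE ≈ 0.0268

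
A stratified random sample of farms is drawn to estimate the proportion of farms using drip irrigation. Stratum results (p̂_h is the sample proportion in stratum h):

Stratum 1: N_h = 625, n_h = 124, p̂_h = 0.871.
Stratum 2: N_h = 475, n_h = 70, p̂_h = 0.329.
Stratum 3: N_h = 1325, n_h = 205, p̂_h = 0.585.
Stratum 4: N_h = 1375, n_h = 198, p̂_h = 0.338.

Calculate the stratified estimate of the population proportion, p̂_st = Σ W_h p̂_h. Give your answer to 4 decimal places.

p̂_st ≈ 0.5107

N = 3800; stratum weights W_h = N_h/N.
p̂_st = Σ W_h p̂_h = (625·0.871 + 475·0.329 + 1325·0.585 + 1375·0.338)/3800 = 0.51066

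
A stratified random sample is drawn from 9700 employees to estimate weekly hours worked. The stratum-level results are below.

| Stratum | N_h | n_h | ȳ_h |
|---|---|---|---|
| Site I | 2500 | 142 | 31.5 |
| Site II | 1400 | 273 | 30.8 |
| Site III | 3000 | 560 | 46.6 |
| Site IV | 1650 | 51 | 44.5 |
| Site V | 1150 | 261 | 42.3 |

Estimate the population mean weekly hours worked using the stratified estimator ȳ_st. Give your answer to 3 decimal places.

N = Σ N_h = 9700. Stratum weights W_h = N_h/N.
ȳ_st = (2500·31.5 + 1400·30.8 + 3000·46.6 + 1650·44.5 + 1150·42.3) / 9700 = 39.56082

ȳ_st ≈ 39.561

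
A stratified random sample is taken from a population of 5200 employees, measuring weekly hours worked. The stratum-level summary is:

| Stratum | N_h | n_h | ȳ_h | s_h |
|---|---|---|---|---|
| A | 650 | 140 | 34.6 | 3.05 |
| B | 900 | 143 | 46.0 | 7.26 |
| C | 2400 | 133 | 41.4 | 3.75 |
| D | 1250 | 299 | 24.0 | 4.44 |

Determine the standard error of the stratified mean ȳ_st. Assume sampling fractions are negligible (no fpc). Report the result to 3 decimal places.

V̂(ȳ_st) = Σ W_h² s_h²/n_h, with W_h = N_h/N and N = 5200:
  stratum A: (650/5200)²·3.05²/140 = 0.00103823
  stratum B: (900/5200)²·7.26²/143 = 0.0110412
  stratum C: (2400/5200)²·3.75²/133 = 0.022523
  stratum D: (1250/5200)²·4.44²/299 = 0.00380985
V̂(ȳ_st) = 0.0384123
SE(ȳ_st) = √0.0384123 = 0.195991

SE(ȳ_st) ≈ 0.196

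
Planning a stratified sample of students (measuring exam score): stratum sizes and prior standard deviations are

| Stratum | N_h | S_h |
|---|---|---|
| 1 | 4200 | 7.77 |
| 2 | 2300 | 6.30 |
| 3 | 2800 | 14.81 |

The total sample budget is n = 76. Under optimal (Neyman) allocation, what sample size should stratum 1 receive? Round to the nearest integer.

Neyman allocation: n_h = n · N_h S_h / Σ N_i S_i, with n = 76.
  stratum 1: N_h·S_h = 4200·7.77 = 32634.00
  stratum 2: N_h·S_h = 2300·6.30 = 14490.00
  stratum 3: N_h·S_h = 2800·14.81 = 41468.00
Σ N_h S_h = 88592.00
n for stratum 1 = 76·32634.00/88592.00 = 27.996 → 28

28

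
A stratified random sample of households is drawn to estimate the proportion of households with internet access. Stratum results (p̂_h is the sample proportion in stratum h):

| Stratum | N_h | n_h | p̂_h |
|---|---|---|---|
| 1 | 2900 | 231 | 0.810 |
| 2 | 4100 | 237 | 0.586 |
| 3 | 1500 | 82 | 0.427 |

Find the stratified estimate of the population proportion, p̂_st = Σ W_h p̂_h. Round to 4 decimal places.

p̂_st ≈ 0.6344

N = 8500; stratum weights W_h = N_h/N.
p̂_st = Σ W_h p̂_h = (2900·0.810 + 4100·0.586 + 1500·0.427)/8500 = 0.63436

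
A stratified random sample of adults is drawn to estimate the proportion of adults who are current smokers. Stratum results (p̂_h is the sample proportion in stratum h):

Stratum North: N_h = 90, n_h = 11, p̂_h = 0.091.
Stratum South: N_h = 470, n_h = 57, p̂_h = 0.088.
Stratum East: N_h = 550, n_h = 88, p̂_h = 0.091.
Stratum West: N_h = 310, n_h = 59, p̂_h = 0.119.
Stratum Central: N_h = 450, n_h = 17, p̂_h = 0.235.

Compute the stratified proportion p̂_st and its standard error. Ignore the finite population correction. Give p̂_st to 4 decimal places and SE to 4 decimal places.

N = 1870; stratum weights W_h = N_h/N.
p̂_st = Σ W_h p̂_h = (90·0.091 + 470·0.088 + 550·0.091 + 310·0.119 + 450·0.235)/1870 = 0.12954
V̂(p̂_st) = Σ W_h² p̂_h(1−p̂_h)/(n_h−1):
  stratum North: (90/1870)²·0.091·0.909/10 = 1.91605e-05
  stratum South: (470/1870)²·0.088·0.912/56 = 9.0532e-05
  stratum East: (550/1870)²·0.091·0.909/87 = 8.22485e-05
  stratum West: (310/1870)²·0.119·0.881/58 = 4.96747e-05
  stratum Central: (450/1870)²·0.235·0.765/16 = 0.000650656
V̂(p̂_st) = 0.000892271; SE = √V̂ = 0.0298709

p̂_st ≈ 0.1295, SE ≈ 0.0299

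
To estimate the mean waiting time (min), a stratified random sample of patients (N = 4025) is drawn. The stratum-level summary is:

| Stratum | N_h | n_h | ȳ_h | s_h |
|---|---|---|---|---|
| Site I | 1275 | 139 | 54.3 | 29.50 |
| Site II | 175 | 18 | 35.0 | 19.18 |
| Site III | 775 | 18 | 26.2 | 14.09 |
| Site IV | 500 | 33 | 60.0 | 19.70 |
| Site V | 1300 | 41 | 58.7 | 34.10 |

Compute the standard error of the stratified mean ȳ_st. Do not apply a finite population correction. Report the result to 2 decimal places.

V̂(ȳ_st) = Σ W_h² s_h²/n_h, with W_h = N_h/N and N = 4025:
  stratum Site I: (1275/4025)²·29.50²/139 = 0.628229
  stratum Site II: (175/4025)²·19.18²/18 = 0.0386339
  stratum Site III: (775/4025)²·14.09²/18 = 0.408904
  stratum Site IV: (500/4025)²·19.70²/33 = 0.181479
  stratum Site V: (1300/4025)²·34.10²/41 = 2.95856
V̂(ȳ_st) = 4.2158
SE(ȳ_st) = √4.2158 = 2.05324

SE(ȳ_st) ≈ 2.05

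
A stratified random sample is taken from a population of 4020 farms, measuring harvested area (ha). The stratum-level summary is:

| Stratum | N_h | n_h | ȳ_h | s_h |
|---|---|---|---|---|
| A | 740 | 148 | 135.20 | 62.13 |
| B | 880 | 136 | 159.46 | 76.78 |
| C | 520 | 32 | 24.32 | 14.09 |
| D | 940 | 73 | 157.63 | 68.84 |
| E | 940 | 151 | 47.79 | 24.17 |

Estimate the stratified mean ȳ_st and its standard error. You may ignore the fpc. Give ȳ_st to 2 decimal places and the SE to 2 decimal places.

ȳ_st = Σ W_h ȳ_h = (740·135.20 + 880·159.46 + 520·24.32 + 940·157.63 + 940·47.79)/4020 = 110.97363
V̂(ȳ_st) = Σ W_h² s_h²/n_h, with W_h = N_h/N and N = 4020:
  stratum A: (740/4020)²·62.13²/148 = 0.883797
  stratum B: (880/4020)²·76.78²/136 = 2.07716
  stratum C: (520/4020)²·14.09²/32 = 0.103807
  stratum D: (940/4020)²·68.84²/73 = 3.54946
  stratum E: (940/4020)²·24.17²/151 = 0.211534
V̂(ȳ_st) = 6.82576
SE(ȳ_st) = √6.82576 = 2.61262

ȳ_st ≈ 110.97, SE ≈ 2.61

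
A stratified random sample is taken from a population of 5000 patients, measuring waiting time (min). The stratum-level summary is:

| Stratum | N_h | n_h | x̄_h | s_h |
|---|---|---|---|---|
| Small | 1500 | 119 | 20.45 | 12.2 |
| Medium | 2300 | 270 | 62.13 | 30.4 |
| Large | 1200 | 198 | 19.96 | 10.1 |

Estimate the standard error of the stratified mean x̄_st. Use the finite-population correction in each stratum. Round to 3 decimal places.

SE(x̄_st) ≈ 0.876

V̂(x̄_st) = Σ W_h² (1 − n_h/N_h) s_h²/n_h, with W_h = N_h/N and N = 5000:
  stratum Small: (1500/5000)²·(1 − 119/1500)·12.2²/119 = 0.103638
  stratum Medium: (2300/5000)²·(1 − 270/2300)·30.4²/270 = 0.639245
  stratum Large: (1200/5000)²·(1 − 198/1200)·10.1²/198 = 0.0247792
V̂(x̄_st) = 0.767662
SE(x̄_st) = √0.767662 = 0.876163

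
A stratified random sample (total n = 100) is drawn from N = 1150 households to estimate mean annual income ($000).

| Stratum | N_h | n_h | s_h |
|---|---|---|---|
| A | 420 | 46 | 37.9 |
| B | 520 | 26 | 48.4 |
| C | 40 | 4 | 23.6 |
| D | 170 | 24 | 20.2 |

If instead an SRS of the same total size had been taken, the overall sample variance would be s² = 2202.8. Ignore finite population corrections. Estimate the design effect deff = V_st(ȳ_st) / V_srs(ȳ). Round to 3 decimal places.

deff ≈ 1.050

V̂(ȳ_st) = Σ W_h² s_h²/n_h, with W_h = N_h/N and N = 1150:
  stratum A: (420/1150)²·37.9²/46 = 4.16508
  stratum B: (520/1150)²·48.4²/26 = 18.4216
  stratum C: (40/1150)²·23.6²/4 = 0.168457
  stratum D: (170/1150)²·20.2²/24 = 0.37153
V_st = 23.1267
V_srs = s²/n = 2202.8/100 = 22.028
deff = V_st / V_srs = 23.1267/22.028 = 1.0499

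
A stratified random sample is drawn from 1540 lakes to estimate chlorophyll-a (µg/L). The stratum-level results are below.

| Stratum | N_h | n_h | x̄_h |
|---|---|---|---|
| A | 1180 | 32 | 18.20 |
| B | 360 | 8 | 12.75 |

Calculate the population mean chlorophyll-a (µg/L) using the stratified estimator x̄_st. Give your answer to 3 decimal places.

x̄_st ≈ 16.926

N = Σ N_h = 1540. Stratum weights W_h = N_h/N.
x̄_st = (1180·18.20 + 360·12.75) / 1540 = 16.92597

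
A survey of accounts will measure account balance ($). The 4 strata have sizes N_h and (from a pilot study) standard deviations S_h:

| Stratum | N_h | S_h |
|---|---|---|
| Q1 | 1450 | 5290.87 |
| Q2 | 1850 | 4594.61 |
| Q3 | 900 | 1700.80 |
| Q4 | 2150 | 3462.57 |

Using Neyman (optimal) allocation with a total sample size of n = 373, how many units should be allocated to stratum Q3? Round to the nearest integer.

23

Neyman allocation: n_h = n · N_h S_h / Σ N_i S_i, with n = 373.
  stratum Q1: N_h·S_h = 1450·5290.87 = 7671761.50
  stratum Q2: N_h·S_h = 1850·4594.61 = 8500028.50
  stratum Q3: N_h·S_h = 900·1700.80 = 1530720.00
  stratum Q4: N_h·S_h = 2150·3462.57 = 7444525.50
Σ N_h S_h = 25147035.50
n for stratum Q3 = 373·1530720.00/25147035.50 = 22.705 → 23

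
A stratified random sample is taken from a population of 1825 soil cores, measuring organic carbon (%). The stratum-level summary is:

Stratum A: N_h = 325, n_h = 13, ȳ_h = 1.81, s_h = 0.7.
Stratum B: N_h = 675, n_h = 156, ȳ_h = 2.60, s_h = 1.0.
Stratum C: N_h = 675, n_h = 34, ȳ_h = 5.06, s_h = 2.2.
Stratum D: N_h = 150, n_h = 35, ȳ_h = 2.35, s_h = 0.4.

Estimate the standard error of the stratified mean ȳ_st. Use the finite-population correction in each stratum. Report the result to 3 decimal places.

V̂(ȳ_st) = Σ W_h² (1 − n_h/N_h) s_h²/n_h, with W_h = N_h/N and N = 1825:
  stratum A: (325/1825)²·(1 − 13/325)·0.7²/13 = 0.00114753
  stratum B: (675/1825)²·(1 − 156/675)·1.0²/156 = 0.00067425
  stratum C: (675/1825)²·(1 − 34/675)·2.2²/34 = 0.0184928
  stratum D: (150/1825)²·(1 − 35/150)·0.4²/35 = 2.36764e-05
V̂(ȳ_st) = 0.0203383
SE(ȳ_st) = √0.0203383 = 0.142612

SE(ȳ_st) ≈ 0.143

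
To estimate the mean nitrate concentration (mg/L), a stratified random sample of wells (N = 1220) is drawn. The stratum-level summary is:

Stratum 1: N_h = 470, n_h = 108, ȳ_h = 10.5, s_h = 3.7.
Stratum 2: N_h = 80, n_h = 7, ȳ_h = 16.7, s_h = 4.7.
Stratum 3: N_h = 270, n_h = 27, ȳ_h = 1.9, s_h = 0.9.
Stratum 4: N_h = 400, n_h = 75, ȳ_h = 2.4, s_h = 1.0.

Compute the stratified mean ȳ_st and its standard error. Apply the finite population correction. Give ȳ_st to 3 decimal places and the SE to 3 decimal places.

ȳ_st ≈ 6.348, SE ≈ 0.171

ȳ_st = Σ W_h ȳ_h = (470·10.5 + 80·16.7 + 270·1.9 + 400·2.4)/1220 = 6.34754
V̂(ȳ_st) = Σ W_h² (1 − n_h/N_h) s_h²/n_h, with W_h = N_h/N and N = 1220:
  stratum 1: (470/1220)²·(1 − 108/470)·3.7²/108 = 0.0144899
  stratum 2: (80/1220)²·(1 − 7/80)·4.7²/7 = 0.012382
  stratum 3: (270/1220)²·(1 − 27/270)·0.9²/27 = 0.00132243
  stratum 4: (400/1220)²·(1 − 75/400)·1.0²/75 = 0.00116456
V̂(ȳ_st) = 0.0293589
SE(ȳ_st) = √0.0293589 = 0.171344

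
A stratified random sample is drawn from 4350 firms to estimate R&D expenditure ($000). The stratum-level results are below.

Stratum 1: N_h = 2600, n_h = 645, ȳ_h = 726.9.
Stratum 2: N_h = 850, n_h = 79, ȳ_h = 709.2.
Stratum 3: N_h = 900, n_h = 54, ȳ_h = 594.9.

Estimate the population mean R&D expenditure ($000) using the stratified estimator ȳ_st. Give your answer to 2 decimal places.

ȳ_st ≈ 696.13

N = Σ N_h = 4350. Stratum weights W_h = N_h/N.
ȳ_st = (2600·726.9 + 850·709.2 + 900·594.9) / 4350 = 696.1310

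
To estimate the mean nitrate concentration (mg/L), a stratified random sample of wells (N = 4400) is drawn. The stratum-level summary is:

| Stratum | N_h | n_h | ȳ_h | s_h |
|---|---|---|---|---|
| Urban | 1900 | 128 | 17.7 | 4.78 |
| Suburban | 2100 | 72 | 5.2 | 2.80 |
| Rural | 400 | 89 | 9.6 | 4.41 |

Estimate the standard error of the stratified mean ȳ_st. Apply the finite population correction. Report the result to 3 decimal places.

SE(ȳ_st) ≈ 0.237

V̂(ȳ_st) = Σ W_h² (1 − n_h/N_h) s_h²/n_h, with W_h = N_h/N and N = 4400:
  stratum Urban: (1900/4400)²·(1 − 128/1900)·4.78²/128 = 0.0310426
  stratum Suburban: (2100/4400)²·(1 − 72/2100)·2.80²/72 = 0.0239533
  stratum Rural: (400/4400)²·(1 − 89/400)·4.41²/89 = 0.00140411
V̂(ȳ_st) = 0.0564
SE(ȳ_st) = √0.0564 = 0.237487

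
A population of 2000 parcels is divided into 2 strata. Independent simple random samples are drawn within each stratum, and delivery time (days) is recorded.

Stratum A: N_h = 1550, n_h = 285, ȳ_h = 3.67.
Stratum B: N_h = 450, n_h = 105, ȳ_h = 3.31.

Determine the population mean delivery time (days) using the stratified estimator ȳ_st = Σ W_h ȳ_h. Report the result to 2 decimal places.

ȳ_st ≈ 3.59

N = Σ N_h = 2000. Stratum weights W_h = N_h/N.
ȳ_st = (1550·3.67 + 450·3.31) / 2000 = 3.5890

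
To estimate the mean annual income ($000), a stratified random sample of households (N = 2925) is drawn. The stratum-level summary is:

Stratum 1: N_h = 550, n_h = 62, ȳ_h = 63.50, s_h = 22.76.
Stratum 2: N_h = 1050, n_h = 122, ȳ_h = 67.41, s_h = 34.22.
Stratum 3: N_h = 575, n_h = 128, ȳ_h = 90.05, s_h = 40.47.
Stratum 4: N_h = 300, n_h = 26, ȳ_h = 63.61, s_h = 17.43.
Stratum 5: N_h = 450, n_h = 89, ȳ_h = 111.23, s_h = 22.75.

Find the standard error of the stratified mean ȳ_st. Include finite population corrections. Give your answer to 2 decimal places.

V̂(ȳ_st) = Σ W_h² (1 − n_h/N_h) s_h²/n_h, with W_h = N_h/N and N = 2925:
  stratum 1: (550/2925)²·(1 − 62/550)·22.76²/62 = 0.26211
  stratum 2: (1050/2925)²·(1 − 122/1050)·34.22²/122 = 1.09316
  stratum 3: (575/2925)²·(1 − 128/575)·40.47²/128 = 0.384397
  stratum 4: (300/2925)²·(1 − 26/300)·17.43²/26 = 0.112264
  stratum 5: (450/2925)²·(1 − 89/450)·22.75²/89 = 0.110418
V̂(ȳ_st) = 1.96235
SE(ȳ_st) = √1.96235 = 1.40084

SE(ȳ_st) ≈ 1.40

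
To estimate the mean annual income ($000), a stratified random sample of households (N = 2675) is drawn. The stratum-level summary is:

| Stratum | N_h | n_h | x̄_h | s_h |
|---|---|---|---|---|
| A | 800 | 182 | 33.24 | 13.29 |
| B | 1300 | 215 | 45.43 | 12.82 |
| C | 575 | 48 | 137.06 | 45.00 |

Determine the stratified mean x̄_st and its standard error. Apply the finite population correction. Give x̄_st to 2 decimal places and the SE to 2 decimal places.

x̄_st ≈ 61.48, SE ≈ 1.42

x̄_st = Σ W_h x̄_h = (800·33.24 + 1300·45.43 + 575·137.06)/2675 = 61.48056
V̂(x̄_st) = Σ W_h² (1 − n_h/N_h) s_h²/n_h, with W_h = N_h/N and N = 2675:
  stratum A: (800/2675)²·(1 − 182/800)·13.29²/182 = 0.0670516
  stratum B: (1300/2675)²·(1 − 215/1300)·12.82²/215 = 0.150683
  stratum C: (575/2675)²·(1 − 48/575)·45.00²/48 = 1.78655
V̂(x̄_st) = 2.00428
SE(x̄_st) = √2.00428 = 1.41573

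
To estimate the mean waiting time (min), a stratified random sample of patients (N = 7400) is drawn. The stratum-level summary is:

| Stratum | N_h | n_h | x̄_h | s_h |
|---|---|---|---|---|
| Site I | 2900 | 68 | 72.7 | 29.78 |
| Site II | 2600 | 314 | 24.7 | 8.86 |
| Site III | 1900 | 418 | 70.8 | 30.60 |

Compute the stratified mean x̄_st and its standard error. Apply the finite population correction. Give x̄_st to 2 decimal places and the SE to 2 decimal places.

x̄_st ≈ 55.35, SE ≈ 1.45

x̄_st = Σ W_h x̄_h = (2900·72.7 + 2600·24.7 + 1900·70.8)/7400 = 55.34730
V̂(x̄_st) = Σ W_h² (1 − n_h/N_h) s_h²/n_h, with W_h = N_h/N and N = 7400:
  stratum Site I: (2900/7400)²·(1 − 68/2900)·29.78²/68 = 1.956
  stratum Site II: (2600/7400)²·(1 − 314/2600)·8.86²/314 = 0.0271346
  stratum Site III: (1900/7400)²·(1 − 418/1900)·30.60²/418 = 0.115187
V̂(x̄_st) = 2.09832
SE(x̄_st) = √2.09832 = 1.44856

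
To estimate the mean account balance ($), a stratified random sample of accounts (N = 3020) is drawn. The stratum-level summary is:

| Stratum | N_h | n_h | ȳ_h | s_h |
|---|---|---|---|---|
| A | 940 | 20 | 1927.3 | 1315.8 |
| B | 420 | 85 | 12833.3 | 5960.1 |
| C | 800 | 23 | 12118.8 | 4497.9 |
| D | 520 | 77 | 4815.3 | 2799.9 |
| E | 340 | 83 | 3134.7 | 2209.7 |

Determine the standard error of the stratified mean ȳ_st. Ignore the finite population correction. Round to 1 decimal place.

SE(ȳ_st) ≈ 286.3

V̂(ȳ_st) = Σ W_h² s_h²/n_h, with W_h = N_h/N and N = 3020:
  stratum A: (940/3020)²·1315.8²/20 = 8386.71
  stratum B: (420/3020)²·5960.1²/85 = 8083.01
  stratum C: (800/3020)²·4497.9²/23 = 61724.5
  stratum D: (520/3020)²·2799.9²/77 = 3018.47
  stratum E: (340/3020)²·2209.7²/83 = 745.646
V̂(ȳ_st) = 81958.4
SE(ȳ_st) = √81958.4 = 286.284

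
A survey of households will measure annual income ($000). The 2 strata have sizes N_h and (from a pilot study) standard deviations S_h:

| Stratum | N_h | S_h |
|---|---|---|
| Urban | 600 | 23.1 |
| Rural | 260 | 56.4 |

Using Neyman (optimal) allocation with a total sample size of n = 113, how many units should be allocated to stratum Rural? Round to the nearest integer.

58

Neyman allocation: n_h = n · N_h S_h / Σ N_i S_i, with n = 113.
  stratum Urban: N_h·S_h = 600·23.1 = 13860.00
  stratum Rural: N_h·S_h = 260·56.4 = 14664.00
Σ N_h S_h = 28524.00
n for stratum Rural = 113·14664.00/28524.00 = 58.093 → 58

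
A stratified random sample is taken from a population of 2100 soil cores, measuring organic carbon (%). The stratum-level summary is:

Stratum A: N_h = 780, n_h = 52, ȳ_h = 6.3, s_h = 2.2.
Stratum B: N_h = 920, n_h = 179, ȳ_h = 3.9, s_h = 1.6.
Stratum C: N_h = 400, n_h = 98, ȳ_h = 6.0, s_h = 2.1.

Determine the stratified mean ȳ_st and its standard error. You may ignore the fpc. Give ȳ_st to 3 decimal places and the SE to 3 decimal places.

ȳ_st ≈ 5.191, SE ≈ 0.131

ȳ_st = Σ W_h ȳ_h = (780·6.3 + 920·3.9 + 400·6.0)/2100 = 5.19143
V̂(ȳ_st) = Σ W_h² s_h²/n_h, with W_h = N_h/N and N = 2100:
  stratum A: (780/2100)²·2.2²/52 = 0.0128408
  stratum B: (920/2100)²·1.6²/179 = 0.00274488
  stratum C: (400/2100)²·2.1²/98 = 0.00163265
V̂(ȳ_st) = 0.0172184
SE(ȳ_st) = √0.0172184 = 0.131219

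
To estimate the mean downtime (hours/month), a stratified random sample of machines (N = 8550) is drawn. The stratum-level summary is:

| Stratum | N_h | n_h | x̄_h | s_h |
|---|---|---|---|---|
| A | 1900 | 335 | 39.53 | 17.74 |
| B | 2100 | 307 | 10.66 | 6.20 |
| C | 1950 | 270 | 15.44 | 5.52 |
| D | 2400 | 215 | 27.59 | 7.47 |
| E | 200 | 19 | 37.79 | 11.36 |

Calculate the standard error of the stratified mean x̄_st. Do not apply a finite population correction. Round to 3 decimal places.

SE(x̄_st) ≈ 0.290

V̂(x̄_st) = Σ W_h² s_h²/n_h, with W_h = N_h/N and N = 8550:
  stratum A: (1900/8550)²·17.74²/335 = 0.0463914
  stratum B: (2100/8550)²·6.20²/307 = 0.00755355
  stratum C: (1950/8550)²·5.52²/270 = 0.00587018
  stratum D: (2400/8550)²·7.47²/215 = 0.02045
  stratum E: (200/8550)²·11.36²/19 = 0.00371647
V̂(x̄_st) = 0.0839816
SE(x̄_st) = √0.0839816 = 0.289796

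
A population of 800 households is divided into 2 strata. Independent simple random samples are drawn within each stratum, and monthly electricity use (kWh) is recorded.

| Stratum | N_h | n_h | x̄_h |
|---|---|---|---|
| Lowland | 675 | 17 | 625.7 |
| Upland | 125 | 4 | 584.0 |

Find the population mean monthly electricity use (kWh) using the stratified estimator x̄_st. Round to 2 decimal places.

N = Σ N_h = 800. Stratum weights W_h = N_h/N.
x̄_st = (675·625.7 + 125·584.0) / 800 = 619.1844

x̄_st ≈ 619.18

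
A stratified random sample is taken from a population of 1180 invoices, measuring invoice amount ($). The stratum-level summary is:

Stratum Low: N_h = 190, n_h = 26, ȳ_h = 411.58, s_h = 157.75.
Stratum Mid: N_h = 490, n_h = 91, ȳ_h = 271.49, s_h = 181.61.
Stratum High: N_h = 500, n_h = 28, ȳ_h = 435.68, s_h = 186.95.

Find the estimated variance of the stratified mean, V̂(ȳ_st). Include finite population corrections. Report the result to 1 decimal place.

V̂(ȳ_st) = Σ W_h² (1 − n_h/N_h) s_h²/n_h, with W_h = N_h/N and N = 1180:
  stratum Low: (190/1180)²·(1 − 26/190)·157.75²/26 = 21.419
  stratum Mid: (490/1180)²·(1 − 91/490)·181.61²/91 = 50.8912
  stratum High: (500/1180)²·(1 − 28/500)·186.95²/28 = 211.564
V̂(ȳ_st) = 283.874

V̂(ȳ_st) ≈ 283.9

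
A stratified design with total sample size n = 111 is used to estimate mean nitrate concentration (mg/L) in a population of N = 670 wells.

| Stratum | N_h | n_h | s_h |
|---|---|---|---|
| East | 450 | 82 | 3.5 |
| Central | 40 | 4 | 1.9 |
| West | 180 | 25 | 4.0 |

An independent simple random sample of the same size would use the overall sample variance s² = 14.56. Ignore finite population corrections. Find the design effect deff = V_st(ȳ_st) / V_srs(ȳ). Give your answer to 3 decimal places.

deff ≈ 0.890

V̂(ȳ_st) = Σ W_h² s_h²/n_h, with W_h = N_h/N and N = 670:
  stratum East: (450/670)²·3.5²/82 = 0.0673903
  stratum Central: (40/670)²·1.9²/4 = 0.00321675
  stratum West: (180/670)²·4.0²/25 = 0.0461929
V_st = 0.1168
V_srs = s²/n = 14.56/111 = 0.131171
deff = V_st / V_srs = 0.1168/0.131171 = 0.8904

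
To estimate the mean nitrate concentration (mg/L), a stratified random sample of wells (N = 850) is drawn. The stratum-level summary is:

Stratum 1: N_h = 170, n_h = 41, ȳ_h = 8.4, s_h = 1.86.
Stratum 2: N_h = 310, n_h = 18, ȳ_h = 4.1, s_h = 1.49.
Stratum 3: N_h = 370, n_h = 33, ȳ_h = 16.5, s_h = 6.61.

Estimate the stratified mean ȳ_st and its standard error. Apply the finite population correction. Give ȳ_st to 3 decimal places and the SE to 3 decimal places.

ȳ_st = Σ W_h ȳ_h = (170·8.4 + 310·4.1 + 370·16.5)/850 = 10.35765
V̂(ȳ_st) = Σ W_h² (1 − n_h/N_h) s_h²/n_h, with W_h = N_h/N and N = 850:
  stratum 1: (170/850)²·(1 − 41/170)·1.86²/41 = 0.0025612
  stratum 2: (310/850)²·(1 − 18/310)·1.49²/18 = 0.0154528
  stratum 3: (370/850)²·(1 − 33/370)·6.61²/33 = 0.228498
V̂(ȳ_st) = 0.246512
SE(ȳ_st) = √0.246512 = 0.4965

ȳ_st ≈ 10.358, SE ≈ 0.496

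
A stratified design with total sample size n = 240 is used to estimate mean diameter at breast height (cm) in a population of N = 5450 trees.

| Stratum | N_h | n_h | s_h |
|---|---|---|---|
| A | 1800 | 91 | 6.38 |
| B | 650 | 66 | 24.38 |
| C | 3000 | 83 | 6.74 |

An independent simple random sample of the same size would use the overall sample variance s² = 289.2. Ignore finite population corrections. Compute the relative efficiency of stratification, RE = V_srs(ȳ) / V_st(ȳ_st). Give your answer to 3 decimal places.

V̂(ȳ_st) = Σ W_h² s_h²/n_h, with W_h = N_h/N and N = 5450:
  stratum A: (1800/5450)²·6.38²/91 = 0.0487924
  stratum B: (650/5450)²·24.38²/66 = 0.128102
  stratum C: (3000/5450)²·6.74²/83 = 0.165841
V_st = 0.342735
V_srs = s²/n = 289.2/240 = 1.205
Relative efficiency = V_srs / V_st = 1.205/0.342735 = 3.5158

RE ≈ 3.516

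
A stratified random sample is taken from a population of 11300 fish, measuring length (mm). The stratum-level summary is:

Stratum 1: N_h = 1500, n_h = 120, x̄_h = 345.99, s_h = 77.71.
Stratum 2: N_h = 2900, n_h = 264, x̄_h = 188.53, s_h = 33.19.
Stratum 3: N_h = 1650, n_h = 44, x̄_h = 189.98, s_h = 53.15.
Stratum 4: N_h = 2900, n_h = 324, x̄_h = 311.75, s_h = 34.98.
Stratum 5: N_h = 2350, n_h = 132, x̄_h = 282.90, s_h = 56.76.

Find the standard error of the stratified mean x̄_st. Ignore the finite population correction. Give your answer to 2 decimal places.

SE(x̄_st) ≈ 1.96

V̂(x̄_st) = Σ W_h² s_h²/n_h, with W_h = N_h/N and N = 11300:
  stratum 1: (1500/11300)²·77.71²/120 = 0.886744
  stratum 2: (2900/11300)²·33.19²/264 = 0.274821
  stratum 3: (1650/11300)²·53.15²/44 = 1.36888
  stratum 4: (2900/11300)²·34.98²/324 = 0.248733
  stratum 5: (2350/11300)²·56.76²/132 = 1.05558
V̂(x̄_st) = 3.83475
SE(x̄_st) = √3.83475 = 1.95825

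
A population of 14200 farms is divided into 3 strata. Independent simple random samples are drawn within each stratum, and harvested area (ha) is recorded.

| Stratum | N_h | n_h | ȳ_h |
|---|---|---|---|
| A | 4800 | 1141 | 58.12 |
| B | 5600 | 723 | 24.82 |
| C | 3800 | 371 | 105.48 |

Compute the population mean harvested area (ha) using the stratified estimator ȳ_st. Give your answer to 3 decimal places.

N = Σ N_h = 14200. Stratum weights W_h = N_h/N.
ȳ_st = (4800·58.12 + 5600·24.82 + 3800·105.48) / 14200 = 57.66141

ȳ_st ≈ 57.661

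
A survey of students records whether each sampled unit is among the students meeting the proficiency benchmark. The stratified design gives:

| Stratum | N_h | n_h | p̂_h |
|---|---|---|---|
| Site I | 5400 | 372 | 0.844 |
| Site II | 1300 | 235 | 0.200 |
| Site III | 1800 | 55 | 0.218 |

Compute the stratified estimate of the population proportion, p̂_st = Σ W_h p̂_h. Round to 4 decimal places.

N = 8500; stratum weights W_h = N_h/N.
p̂_st = Σ W_h p̂_h = (5400·0.844 + 1300·0.200 + 1800·0.218)/8500 = 0.61294

p̂_st ≈ 0.6129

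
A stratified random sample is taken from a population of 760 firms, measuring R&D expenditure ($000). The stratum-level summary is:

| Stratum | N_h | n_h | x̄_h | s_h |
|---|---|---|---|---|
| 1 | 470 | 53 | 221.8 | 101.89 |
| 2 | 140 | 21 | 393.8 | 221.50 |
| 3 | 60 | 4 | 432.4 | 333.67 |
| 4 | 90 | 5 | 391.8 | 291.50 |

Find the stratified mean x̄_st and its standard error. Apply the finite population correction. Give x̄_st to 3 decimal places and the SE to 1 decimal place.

x̄_st = Σ W_h x̄_h = (470·221.8 + 140·393.8 + 60·432.4 + 90·391.8)/760 = 290.24211
V̂(x̄_st) = Σ W_h² (1 − n_h/N_h) s_h²/n_h, with W_h = N_h/N and N = 760:
  stratum 1: (470/760)²·(1 − 53/470)·101.89²/53 = 66.4651
  stratum 2: (140/760)²·(1 − 21/140)·221.50²/21 = 67.387
  stratum 3: (60/760)²·(1 − 4/60)·333.67²/4 = 161.915
  stratum 4: (90/760)²·(1 − 5/90)·291.50²/5 = 225.082
V̂(x̄_st) = 520.849
SE(x̄_st) = √520.849 = 22.8221

x̄_st ≈ 290.242, SE ≈ 22.8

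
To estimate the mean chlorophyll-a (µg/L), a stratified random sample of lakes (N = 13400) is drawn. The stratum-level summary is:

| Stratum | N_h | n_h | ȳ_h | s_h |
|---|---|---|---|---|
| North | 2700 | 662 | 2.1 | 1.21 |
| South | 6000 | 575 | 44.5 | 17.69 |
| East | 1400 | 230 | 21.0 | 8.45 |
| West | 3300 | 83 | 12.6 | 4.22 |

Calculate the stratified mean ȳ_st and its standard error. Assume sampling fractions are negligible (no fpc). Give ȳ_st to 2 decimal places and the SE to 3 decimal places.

ȳ_st = Σ W_h ȳ_h = (2700·2.1 + 6000·44.5 + 1400·21.0 + 3300·12.6)/13400 = 25.64552
V̂(ȳ_st) = Σ W_h² s_h²/n_h, with W_h = N_h/N and N = 13400:
  stratum North: (2700/13400)²·1.21²/662 = 8.97906e-05
  stratum South: (6000/13400)²·17.69²/575 = 0.109114
  stratum East: (1400/13400)²·8.45²/230 = 0.00338869
  stratum West: (3300/13400)²·4.22²/83 = 0.0130126
V̂(ȳ_st) = 0.125605
SE(ȳ_st) = √0.125605 = 0.354408

ȳ_st ≈ 25.65, SE ≈ 0.354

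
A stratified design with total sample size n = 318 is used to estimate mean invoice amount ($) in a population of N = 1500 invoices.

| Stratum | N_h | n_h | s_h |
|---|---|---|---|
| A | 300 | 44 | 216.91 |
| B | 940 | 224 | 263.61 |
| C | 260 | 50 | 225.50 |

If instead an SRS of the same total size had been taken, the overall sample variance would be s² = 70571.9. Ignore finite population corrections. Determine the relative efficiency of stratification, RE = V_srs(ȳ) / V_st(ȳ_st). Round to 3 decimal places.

RE ≈ 1.137

V̂(ȳ_st) = Σ W_h² s_h²/n_h, with W_h = N_h/N and N = 1500:
  stratum A: (300/1500)²·216.91²/44 = 42.7727
  stratum B: (940/1500)²·263.61²/224 = 121.829
  stratum C: (260/1500)²·225.50²/50 = 30.5554
V_st = 195.157
V_srs = s²/n = 70571.9/318 = 221.924
Relative efficiency = V_srs / V_st = 221.924/195.157 = 1.1372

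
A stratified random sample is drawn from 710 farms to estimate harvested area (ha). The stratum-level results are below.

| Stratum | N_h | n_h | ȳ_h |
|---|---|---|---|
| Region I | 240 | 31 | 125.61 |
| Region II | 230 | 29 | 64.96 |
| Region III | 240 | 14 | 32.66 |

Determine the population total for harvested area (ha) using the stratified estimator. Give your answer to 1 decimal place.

τ̂_st = Σ N_h ȳ_h = 240·125.61 + 230·64.96 + 240·32.66 = 52925.6

τ̂_st ≈ 52925.6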